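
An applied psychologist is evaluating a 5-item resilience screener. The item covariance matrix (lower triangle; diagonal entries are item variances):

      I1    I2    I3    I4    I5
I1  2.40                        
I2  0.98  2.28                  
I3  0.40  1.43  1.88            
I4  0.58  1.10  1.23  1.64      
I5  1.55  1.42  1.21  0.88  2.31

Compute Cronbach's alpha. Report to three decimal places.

Cronbach's alpha = 0.840

Σσ²ᵢ = 2.40 + 2.28 + 1.88 + 1.64 + 2.31 = 10.51
Sum of off-diagonal covariances = 10.78
total variance = 10.51 + 2 × 10.78 = 32.07
α = (k/(k−1))·(1 − Σσ²ᵢ/total variance) = (5/4)·(1 − 10.51/32.07) = 0.840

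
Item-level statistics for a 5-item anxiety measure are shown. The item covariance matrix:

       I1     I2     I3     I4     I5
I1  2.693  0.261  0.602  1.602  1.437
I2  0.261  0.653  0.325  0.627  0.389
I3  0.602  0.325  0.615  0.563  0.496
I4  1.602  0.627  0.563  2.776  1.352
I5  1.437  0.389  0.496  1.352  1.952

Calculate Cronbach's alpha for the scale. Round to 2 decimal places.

Cronbach's alpha = 0.80

sum of item variances = 2.693 + 0.653 + 0.615 + 2.776 + 1.952 = 8.689
Sum of the distinct covariances = 7.654
σ²_total = 8.689 + 2 × 7.654 = 23.997
α = (k/(k−1))·(1 − sum of item variances/σ²_total) = (5/4)·(1 − 8.689/23.997) = 0.80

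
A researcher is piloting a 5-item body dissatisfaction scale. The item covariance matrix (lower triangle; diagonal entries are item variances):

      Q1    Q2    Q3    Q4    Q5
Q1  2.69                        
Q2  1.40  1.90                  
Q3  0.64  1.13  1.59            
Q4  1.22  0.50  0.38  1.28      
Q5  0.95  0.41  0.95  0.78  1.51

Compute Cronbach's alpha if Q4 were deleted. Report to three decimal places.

Cronbach's alpha = 0.784

Remaining items: Q1, Q2, Q3, Q5 (k = 4).
ΣVar(i) = 2.69 + 1.90 + 1.59 + 1.51 = 7.69
σ²_total = 7.69 + 2 × 5.48 = 18.65
α (item deleted) = (4/3)·(1 − 7.69/18.65) = 0.784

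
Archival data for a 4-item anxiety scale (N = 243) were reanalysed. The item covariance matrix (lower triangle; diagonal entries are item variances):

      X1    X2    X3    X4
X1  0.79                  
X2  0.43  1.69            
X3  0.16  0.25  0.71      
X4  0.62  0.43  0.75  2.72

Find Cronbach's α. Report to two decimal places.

α = 0.63

sum of item variances = 0.79 + 1.69 + 0.71 + 2.72 = 5.91
Sum of the distinct covariances = 2.64
σ²_total = 5.91 + 2 × 2.64 = 11.19
α = (k/(k−1))·(1 − sum of item variances/σ²_total) = (4/3)·(1 − 5.91/11.19) = 0.63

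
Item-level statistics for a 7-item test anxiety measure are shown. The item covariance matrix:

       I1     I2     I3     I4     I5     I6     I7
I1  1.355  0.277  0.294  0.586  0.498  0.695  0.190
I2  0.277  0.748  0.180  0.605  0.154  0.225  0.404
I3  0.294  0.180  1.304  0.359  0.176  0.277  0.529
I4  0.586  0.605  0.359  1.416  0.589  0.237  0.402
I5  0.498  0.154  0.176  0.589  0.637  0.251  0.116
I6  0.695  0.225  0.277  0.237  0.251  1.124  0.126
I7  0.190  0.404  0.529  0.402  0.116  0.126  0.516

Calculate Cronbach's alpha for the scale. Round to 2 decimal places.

Σσ²ᵢ = 1.355 + 0.748 + 1.304 + 1.416 + 0.637 + 1.124 + 0.516 = 7.100
Sum of off-diagonal covariances = 7.170
Var(T) = 7.100 + 2 × 7.170 = 21.440
α = (k/(k−1))·(1 − Σσ²ᵢ/Var(T)) = (7/6)·(1 − 7.100/21.440) = 0.78

Cronbach's alpha = 0.78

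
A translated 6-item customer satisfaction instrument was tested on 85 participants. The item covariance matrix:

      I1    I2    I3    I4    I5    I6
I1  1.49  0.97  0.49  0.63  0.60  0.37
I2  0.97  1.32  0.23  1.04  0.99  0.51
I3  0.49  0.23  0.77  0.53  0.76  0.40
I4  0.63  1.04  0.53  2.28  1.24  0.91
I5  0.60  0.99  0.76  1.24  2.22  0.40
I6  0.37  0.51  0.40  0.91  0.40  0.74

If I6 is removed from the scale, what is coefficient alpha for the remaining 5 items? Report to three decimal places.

Remaining items: I1, I2, I3, I4, I5 (k = 5).
sum of item variances = 1.49 + 1.32 + 0.77 + 2.28 + 2.22 = 8.08
total variance = 8.08 + 2 × 7.48 = 23.04
α (item deleted) = (5/4)·(1 − 8.08/23.04) = 0.812

α = 0.812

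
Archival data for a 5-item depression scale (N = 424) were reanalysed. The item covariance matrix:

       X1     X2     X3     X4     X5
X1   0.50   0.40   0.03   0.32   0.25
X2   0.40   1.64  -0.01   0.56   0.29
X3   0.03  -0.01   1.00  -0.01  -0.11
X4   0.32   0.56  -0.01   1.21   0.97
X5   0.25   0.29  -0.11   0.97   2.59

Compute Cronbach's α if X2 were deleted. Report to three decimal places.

α = 0.472

Remaining items: X1, X3, X4, X5 (k = 4).
Σσ²ᵢ = 0.50 + 1.00 + 1.21 + 2.59 = 5.30
Var(T) = 5.30 + 2 × 1.45 = 8.20
α (item deleted) = (4/3)·(1 − 5.30/8.20) = 0.472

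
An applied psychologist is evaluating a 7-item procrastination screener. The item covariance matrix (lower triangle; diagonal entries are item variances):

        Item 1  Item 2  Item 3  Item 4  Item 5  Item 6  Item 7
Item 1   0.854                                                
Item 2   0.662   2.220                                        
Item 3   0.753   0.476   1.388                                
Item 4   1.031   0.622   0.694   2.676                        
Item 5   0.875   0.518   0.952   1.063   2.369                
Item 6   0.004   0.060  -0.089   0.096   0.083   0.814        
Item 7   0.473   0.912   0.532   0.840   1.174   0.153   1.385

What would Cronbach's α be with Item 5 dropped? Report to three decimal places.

α = 0.729

Remaining items: Item 1, Item 2, Item 3, Item 4, Item 6, Item 7 (k = 6).
ΣVar(i) = 0.854 + 2.220 + 1.388 + 2.676 + 0.814 + 1.385 = 9.337
σ²_T = 9.337 + 2 × 7.219 = 23.775
α (item deleted) = (6/5)·(1 − 9.337/23.775) = 0.729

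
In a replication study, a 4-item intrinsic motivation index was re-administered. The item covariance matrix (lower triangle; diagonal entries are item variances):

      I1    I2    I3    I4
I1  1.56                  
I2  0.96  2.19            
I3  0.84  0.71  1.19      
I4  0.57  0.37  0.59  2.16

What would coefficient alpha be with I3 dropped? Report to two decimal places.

Remaining items: I1, I2, I4 (k = 3).
Σσᵢ² = 1.56 + 2.19 + 2.16 = 5.91
Var(T) = 5.91 + 2 × 1.90 = 9.71
α (item deleted) = (3/2)·(1 − 5.91/9.71) = 0.59

coefficient alpha = 0.59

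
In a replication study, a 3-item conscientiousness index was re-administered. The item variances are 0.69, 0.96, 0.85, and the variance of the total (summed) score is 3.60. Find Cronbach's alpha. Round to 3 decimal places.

Σσ²ᵢ = 0.69 + 0.96 + 0.85 = 2.50
α = (k/(k−1))·(1 − Σσ²ᵢ/Var(T)) = (3/2)·(1 − 2.50/3.60) = 0.458

Cronbach's alpha = 0.458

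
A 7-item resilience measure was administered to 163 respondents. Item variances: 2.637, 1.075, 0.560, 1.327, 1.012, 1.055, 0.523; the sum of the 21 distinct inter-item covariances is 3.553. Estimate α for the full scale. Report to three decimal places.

sum of item variances = 2.637 + 1.075 + 0.560 + 1.327 + 1.012 + 1.055 + 0.523 = 8.189
Sum of distinct covariances = 3.553
Var(T) = sum of item variances + 2·Σcov = 8.189 + 2 × 3.553 = 15.295
α = (7/6)·(1 − 8.189/15.295) = 0.542

α = 0.542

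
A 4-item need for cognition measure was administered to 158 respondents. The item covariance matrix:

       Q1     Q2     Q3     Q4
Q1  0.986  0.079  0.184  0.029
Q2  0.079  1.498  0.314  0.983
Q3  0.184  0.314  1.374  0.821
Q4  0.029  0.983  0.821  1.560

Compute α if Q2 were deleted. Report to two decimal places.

Remaining items: Q1, Q3, Q4 (k = 3).
Σσᵢ² = 0.986 + 1.374 + 1.560 = 3.920
σ²_T = 3.920 + 2 × 1.034 = 5.988
α (item deleted) = (3/2)·(1 − 3.920/5.988) = 0.52

α = 0.52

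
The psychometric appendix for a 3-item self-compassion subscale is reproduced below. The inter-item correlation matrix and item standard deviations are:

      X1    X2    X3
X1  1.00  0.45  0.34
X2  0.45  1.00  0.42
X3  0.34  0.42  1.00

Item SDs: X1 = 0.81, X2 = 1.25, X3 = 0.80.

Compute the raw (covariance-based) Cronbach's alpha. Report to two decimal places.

Σσ²ᵢ = 0.81² + 1.25² + 0.80² = 2.8586
Covariances σ_ij = r_ij · s_i · s_j:
  σ(X1,X2) = 0.45 × 0.81 × 1.25 = 0.4556
  σ(X1,X3) = 0.34 × 0.81 × 0.80 = 0.2203
  σ(X2,X3) = 0.42 × 1.25 × 0.80 = 0.4200
σ²_T = Σσ²ᵢ + 2·Σσ_ij = 2.8586 + 2 × 1.0959 = 5.0504
α = (3/2)·(1 − 2.8586/5.0504) = 0.65

Cronbach's alpha = 0.65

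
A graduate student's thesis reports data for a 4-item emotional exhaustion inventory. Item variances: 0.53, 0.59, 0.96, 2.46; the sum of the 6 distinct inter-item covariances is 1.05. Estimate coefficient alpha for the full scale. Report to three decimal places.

Σσᵢ² = 0.53 + 0.59 + 0.96 + 2.46 = 4.54
Sum of distinct covariances = 1.05
σ²_total = Σσᵢ² + 2·Σcov = 4.54 + 2 × 1.05 = 6.64
α = (4/3)·(1 − 4.54/6.64) = 0.422

coefficient alpha = 0.422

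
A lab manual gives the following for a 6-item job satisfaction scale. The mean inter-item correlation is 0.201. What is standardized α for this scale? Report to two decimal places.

α = 0.60

Standardized α = k·r̄ / (1 + (k−1)·r̄) = 6 × 0.201 / (1 + 5 × 0.201)
  = 1.2060 / 2.0050 = 0.60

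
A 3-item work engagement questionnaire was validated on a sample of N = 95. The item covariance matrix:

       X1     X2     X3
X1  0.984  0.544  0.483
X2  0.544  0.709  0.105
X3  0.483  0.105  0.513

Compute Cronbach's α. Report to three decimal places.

Σσᵢ² = 0.984 + 0.709 + 0.513 = 2.206
Σ_{i<j} σ_ij = 1.132
total variance = 2.206 + 2 × 1.132 = 4.470
α = (k/(k−1))·(1 − Σσᵢ²/total variance) = (3/2)·(1 − 2.206/4.470) = 0.760

Cronbach's α = 0.760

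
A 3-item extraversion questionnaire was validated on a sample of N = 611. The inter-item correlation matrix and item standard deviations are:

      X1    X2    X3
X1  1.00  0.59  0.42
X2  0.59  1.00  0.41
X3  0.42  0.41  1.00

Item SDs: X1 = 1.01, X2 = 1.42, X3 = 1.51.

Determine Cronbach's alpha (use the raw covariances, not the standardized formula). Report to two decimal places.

Σσ²ᵢ = 1.01² + 1.42² + 1.51² = 5.3166
Covariances σ_ij = r_ij · s_i · s_j:
  σ(X1,X2) = 0.59 × 1.01 × 1.42 = 0.8462
  σ(X1,X3) = 0.42 × 1.01 × 1.51 = 0.6405
  σ(X2,X3) = 0.41 × 1.42 × 1.51 = 0.8791
σ²_T = Σσ²ᵢ + 2·Σσ_ij = 5.3166 + 2 × 2.3658 = 10.0482
α = (3/2)·(1 − 5.3166/10.0482) = 0.71

α = 0.71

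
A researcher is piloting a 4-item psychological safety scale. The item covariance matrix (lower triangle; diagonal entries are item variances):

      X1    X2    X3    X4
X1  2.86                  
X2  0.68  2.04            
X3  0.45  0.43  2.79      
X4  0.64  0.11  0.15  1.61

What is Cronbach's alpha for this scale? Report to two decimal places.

Σσ²ᵢ = 2.86 + 2.04 + 2.79 + 1.61 = 9.30
Sum of off-diagonal covariances = 2.46
Var(T) = 9.30 + 2 × 2.46 = 14.22
α = (k/(k−1))·(1 − Σσ²ᵢ/Var(T)) = (4/3)·(1 − 9.30/14.22) = 0.46

Cronbach's alpha = 0.46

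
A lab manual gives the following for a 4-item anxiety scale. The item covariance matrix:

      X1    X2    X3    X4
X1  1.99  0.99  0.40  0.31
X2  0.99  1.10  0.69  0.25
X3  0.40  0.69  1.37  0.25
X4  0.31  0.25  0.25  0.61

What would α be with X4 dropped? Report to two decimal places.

Remaining items: X1, X2, X3 (k = 3).
Σσ²ᵢ = 1.99 + 1.10 + 1.37 = 4.46
Var(T) = 4.46 + 2 × 2.08 = 8.62
α (item deleted) = (3/2)·(1 − 4.46/8.62) = 0.72

α = 0.72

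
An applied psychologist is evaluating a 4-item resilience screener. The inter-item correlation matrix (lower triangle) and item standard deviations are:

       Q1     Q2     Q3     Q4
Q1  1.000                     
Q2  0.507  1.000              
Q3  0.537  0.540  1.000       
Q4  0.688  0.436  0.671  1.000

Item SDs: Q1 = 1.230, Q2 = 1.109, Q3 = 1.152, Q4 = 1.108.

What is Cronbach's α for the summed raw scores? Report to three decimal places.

α = 0.837

Σσ²ᵢ = 1.230² + 1.109² + 1.152² + 1.108² = 5.2975
Covariances σ_ij = r_ij · s_i · s_j:
  σ(Q1,Q2) = 0.507 × 1.230 × 1.109 = 0.6916
  σ(Q1,Q3) = 0.537 × 1.230 × 1.152 = 0.7609
  σ(Q1,Q4) = 0.688 × 1.230 × 1.108 = 0.9376
  σ(Q2,Q3) = 0.540 × 1.109 × 1.152 = 0.6899
  σ(Q2,Q4) = 0.436 × 1.109 × 1.108 = 0.5357
  σ(Q3,Q4) = 0.671 × 1.152 × 1.108 = 0.8565
σ²_T = Σσ²ᵢ + 2·Σσ_ij = 5.2975 + 2 × 4.4722 = 14.2419
α = (4/3)·(1 − 5.2975/14.2419) = 0.837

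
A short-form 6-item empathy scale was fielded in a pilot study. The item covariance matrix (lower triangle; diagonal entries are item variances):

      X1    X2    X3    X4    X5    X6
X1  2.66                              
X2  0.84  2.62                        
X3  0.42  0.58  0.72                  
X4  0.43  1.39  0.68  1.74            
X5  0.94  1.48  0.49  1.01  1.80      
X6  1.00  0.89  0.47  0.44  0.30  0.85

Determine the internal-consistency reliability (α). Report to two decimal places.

α = 0.82

Σσᵢ² = 2.66 + 2.62 + 0.72 + 1.74 + 1.80 + 0.85 = 10.39
Sum of the distinct covariances = 11.36
total variance = 10.39 + 2 × 11.36 = 33.11
α = (k/(k−1))·(1 − Σσᵢ²/total variance) = (6/5)·(1 − 10.39/33.11) = 0.82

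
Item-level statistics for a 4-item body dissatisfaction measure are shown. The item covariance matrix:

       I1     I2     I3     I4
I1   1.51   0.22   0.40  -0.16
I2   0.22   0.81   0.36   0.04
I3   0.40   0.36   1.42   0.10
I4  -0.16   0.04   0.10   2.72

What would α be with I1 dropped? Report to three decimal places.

Remaining items: I2, I3, I4 (k = 3).
Σσᵢ² = 0.81 + 1.42 + 2.72 = 4.95
Var(T) = 4.95 + 2 × 0.50 = 5.95
α (item deleted) = (3/2)·(1 − 4.95/5.95) = 0.252

α = 0.252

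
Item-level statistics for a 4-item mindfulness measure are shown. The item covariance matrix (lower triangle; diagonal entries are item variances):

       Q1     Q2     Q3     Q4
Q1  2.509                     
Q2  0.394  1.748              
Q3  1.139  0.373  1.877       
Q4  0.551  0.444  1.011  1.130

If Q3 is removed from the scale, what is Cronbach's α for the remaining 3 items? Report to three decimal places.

Remaining items: Q1, Q2, Q4 (k = 3).
Σσ²ᵢ = 2.509 + 1.748 + 1.130 = 5.387
total variance = 5.387 + 2 × 1.389 = 8.165
α (item deleted) = (3/2)·(1 − 5.387/8.165) = 0.510

α = 0.510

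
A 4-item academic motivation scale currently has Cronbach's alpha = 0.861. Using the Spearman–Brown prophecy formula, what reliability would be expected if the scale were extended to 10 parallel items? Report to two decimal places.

predicted reliability = 0.94

Length factor m = 10/4 = 2.5000
α' = m·α / (1 + (m−1)·α)
   = 10/4 × 0.861 / (1 + (10/4 − 1) × 0.861)
   = 2.1525 / 2.2915 = 0.94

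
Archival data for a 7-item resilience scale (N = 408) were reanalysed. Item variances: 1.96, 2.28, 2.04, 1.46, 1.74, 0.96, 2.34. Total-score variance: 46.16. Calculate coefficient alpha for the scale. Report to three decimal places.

ΣVar(i) = 1.96 + 2.28 + 2.04 + 1.46 + 1.74 + 0.96 + 2.34 = 12.78
α = (k/(k−1))·(1 − ΣVar(i)/σ²_total) = (7/6)·(1 − 12.78/46.16) = 0.844

coefficient alpha = 0.844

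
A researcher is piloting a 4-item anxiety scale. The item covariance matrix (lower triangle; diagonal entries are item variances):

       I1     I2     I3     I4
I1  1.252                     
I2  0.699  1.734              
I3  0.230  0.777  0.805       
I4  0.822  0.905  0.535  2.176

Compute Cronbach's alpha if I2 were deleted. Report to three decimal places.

α = 0.643

Remaining items: I1, I3, I4 (k = 3).
Σσ²ᵢ = 1.252 + 0.805 + 2.176 = 4.233
σ²_T = 4.233 + 2 × 1.587 = 7.407
α (item deleted) = (3/2)·(1 − 4.233/7.407) = 0.643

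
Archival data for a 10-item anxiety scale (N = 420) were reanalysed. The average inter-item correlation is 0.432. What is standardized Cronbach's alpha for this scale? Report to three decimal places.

standardized Cronbach's alpha = 0.884

Standardized α = k·r̄ / (1 + (k−1)·r̄) = 10 × 0.432 / (1 + 9 × 0.432)
  = 4.3200 / 4.8880 = 0.884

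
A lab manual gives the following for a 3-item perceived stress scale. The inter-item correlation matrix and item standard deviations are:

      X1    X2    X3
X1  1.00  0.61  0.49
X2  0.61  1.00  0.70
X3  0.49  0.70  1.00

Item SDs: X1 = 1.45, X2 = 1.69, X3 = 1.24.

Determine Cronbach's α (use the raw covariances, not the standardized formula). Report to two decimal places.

Σσ²ᵢ = 1.45² + 1.69² + 1.24² = 6.4962
Covariances σ_ij = r_ij · s_i · s_j:
  σ(X1,X2) = 0.61 × 1.45 × 1.69 = 1.4948
  σ(X1,X3) = 0.49 × 1.45 × 1.24 = 0.8810
  σ(X2,X3) = 0.70 × 1.69 × 1.24 = 1.4669
σ²_T = Σσ²ᵢ + 2·Σσ_ij = 6.4962 + 2 × 3.8427 = 14.1816
α = (3/2)·(1 − 6.4962/14.1816) = 0.81

α = 0.81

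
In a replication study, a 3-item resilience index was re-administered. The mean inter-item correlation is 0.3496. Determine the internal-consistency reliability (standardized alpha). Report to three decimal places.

α = 0.617

Standardized α = k·r̄ / (1 + (k−1)·r̄) = 3 × 0.3496 / (1 + 2 × 0.3496)
  = 1.0488 / 1.6992 = 0.617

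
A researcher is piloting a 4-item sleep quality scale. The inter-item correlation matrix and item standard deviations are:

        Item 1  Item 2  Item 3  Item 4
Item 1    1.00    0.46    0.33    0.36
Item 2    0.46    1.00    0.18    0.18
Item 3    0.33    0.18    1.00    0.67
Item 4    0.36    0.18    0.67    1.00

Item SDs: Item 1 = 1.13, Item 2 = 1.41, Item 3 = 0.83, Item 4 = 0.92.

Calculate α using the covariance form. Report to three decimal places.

α = 0.663

Σσ²ᵢ = 1.13² + 1.41² + 0.83² + 0.92² = 4.8003
Covariances σ_ij = r_ij · s_i · s_j:
  σ(Item 1,Item 2) = 0.46 × 1.13 × 1.41 = 0.7329
  σ(Item 1,Item 3) = 0.33 × 1.13 × 0.83 = 0.3095
  σ(Item 1,Item 4) = 0.36 × 1.13 × 0.92 = 0.3743
  σ(Item 2,Item 3) = 0.18 × 1.41 × 0.83 = 0.2107
  σ(Item 2,Item 4) = 0.18 × 1.41 × 0.92 = 0.2335
  σ(Item 3,Item 4) = 0.67 × 0.83 × 0.92 = 0.5116
σ²_T = Σσ²ᵢ + 2·Σσ_ij = 4.8003 + 2 × 2.3725 = 9.5453
α = (4/3)·(1 − 4.8003/9.5453) = 0.663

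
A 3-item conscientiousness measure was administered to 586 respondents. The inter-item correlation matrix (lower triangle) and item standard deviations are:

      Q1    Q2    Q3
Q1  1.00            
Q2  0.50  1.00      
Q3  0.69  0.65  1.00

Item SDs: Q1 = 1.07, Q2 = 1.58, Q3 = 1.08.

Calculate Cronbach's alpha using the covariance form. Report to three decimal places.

α = 0.801

Σσ²ᵢ = 1.07² + 1.58² + 1.08² = 4.8077
Covariances σ_ij = r_ij · s_i · s_j:
  σ(Q1,Q2) = 0.50 × 1.07 × 1.58 = 0.8453
  σ(Q1,Q3) = 0.69 × 1.07 × 1.08 = 0.7974
  σ(Q2,Q3) = 0.65 × 1.58 × 1.08 = 1.1092
σ²_T = Σσ²ᵢ + 2·Σσ_ij = 4.8077 + 2 × 2.7519 = 10.3115
α = (3/2)·(1 − 4.8077/10.3115) = 0.801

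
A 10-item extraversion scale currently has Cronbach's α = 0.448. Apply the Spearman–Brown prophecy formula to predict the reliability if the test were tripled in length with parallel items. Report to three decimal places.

predicted reliability = 0.709

Length factor m = 3
α' = m·α / (1 + (m−1)·α)
   = 3 × 0.448 / (1 + (3 − 1) × 0.448)
   = 1.3440 / 1.8960 = 0.709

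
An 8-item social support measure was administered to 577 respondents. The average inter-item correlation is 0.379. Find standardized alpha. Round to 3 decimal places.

α = 0.830

Standardized α = k·r̄ / (1 + (k−1)·r̄) = 8 × 0.379 / (1 + 7 × 0.379)
  = 3.0320 / 3.6530 = 0.830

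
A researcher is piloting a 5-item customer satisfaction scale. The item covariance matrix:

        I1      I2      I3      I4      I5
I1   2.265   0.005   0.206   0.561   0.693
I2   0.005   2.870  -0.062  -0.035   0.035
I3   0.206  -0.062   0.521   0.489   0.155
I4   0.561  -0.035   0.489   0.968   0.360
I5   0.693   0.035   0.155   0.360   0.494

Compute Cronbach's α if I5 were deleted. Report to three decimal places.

Cronbach's α = 0.347

Remaining items: I1, I2, I3, I4 (k = 4).
Σσᵢ² = 2.265 + 2.870 + 0.521 + 0.968 = 6.624
Var(T) = 6.624 + 2 × 1.164 = 8.952
α (item deleted) = (4/3)·(1 − 6.624/8.952) = 0.347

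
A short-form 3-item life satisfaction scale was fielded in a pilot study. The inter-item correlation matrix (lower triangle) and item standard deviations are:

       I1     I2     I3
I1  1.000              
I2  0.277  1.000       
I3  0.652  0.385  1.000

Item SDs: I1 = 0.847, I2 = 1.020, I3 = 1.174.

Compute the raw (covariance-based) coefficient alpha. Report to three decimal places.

Σσ²ᵢ = 0.847² + 1.020² + 1.174² = 3.1361
Covariances σ_ij = r_ij · s_i · s_j:
  σ(I1,I2) = 0.277 × 0.847 × 1.020 = 0.2393
  σ(I1,I3) = 0.652 × 0.847 × 1.174 = 0.6483
  σ(I2,I3) = 0.385 × 1.020 × 1.174 = 0.4610
σ²_T = Σσ²ᵢ + 2·Σσ_ij = 3.1361 + 2 × 1.3486 = 5.8333
α = (3/2)·(1 − 3.1361/5.8333) = 0.694

α = 0.694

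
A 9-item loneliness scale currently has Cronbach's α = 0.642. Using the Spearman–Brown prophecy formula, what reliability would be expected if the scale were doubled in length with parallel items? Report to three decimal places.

predicted reliability = 0.782

Length factor m = 2
α' = m·α / (1 + (m−1)·α)
   = 2 × 0.642 / (1 + (2 − 1) × 0.642)
   = 1.2840 / 1.6420 = 0.782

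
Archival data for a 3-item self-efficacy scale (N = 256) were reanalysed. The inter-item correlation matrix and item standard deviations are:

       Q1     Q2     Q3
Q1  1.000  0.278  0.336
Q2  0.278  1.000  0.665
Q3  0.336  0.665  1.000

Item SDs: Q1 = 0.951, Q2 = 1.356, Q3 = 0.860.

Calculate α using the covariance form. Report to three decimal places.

Σσ²ᵢ = 0.951² + 1.356² + 0.860² = 3.4827
Covariances σ_ij = r_ij · s_i · s_j:
  σ(Q1,Q2) = 0.278 × 0.951 × 1.356 = 0.3585
  σ(Q1,Q3) = 0.336 × 0.951 × 0.860 = 0.2748
  σ(Q2,Q3) = 0.665 × 1.356 × 0.860 = 0.7755
σ²_T = Σσ²ᵢ + 2·Σσ_ij = 3.4827 + 2 × 1.4088 = 6.3003
α = (3/2)·(1 − 3.4827/6.3003) = 0.671

α = 0.671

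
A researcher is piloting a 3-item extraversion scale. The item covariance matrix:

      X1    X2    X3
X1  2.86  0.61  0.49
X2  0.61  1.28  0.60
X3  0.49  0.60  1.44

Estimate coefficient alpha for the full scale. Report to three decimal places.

coefficient alpha = 0.568

sum of item variances = 2.86 + 1.28 + 1.44 = 5.58
Sum of off-diagonal covariances = 1.70
σ²_T = 5.58 + 2 × 1.70 = 8.98
α = (k/(k−1))·(1 − sum of item variances/σ²_T) = (3/2)·(1 − 5.58/8.98) = 0.568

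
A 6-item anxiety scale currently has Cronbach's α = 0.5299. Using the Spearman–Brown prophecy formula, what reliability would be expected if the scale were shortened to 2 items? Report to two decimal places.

Length factor m = 2/6 = 0.3333
α' = m·α / (1 − (1−m)·α)
   = 2/6 × 0.5299 / (1 − (1 − 2/6) × 0.5299)
   = 0.1766 / 0.6467 = 0.27

predicted reliability = 0.27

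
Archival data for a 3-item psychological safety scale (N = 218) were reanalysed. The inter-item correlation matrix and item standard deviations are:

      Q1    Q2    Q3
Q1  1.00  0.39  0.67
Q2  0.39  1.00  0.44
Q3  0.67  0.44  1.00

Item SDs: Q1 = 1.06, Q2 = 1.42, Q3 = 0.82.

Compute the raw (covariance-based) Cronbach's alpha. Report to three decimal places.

Cronbach's alpha = 0.703

Σσ²ᵢ = 1.06² + 1.42² + 0.82² = 3.8124
Covariances σ_ij = r_ij · s_i · s_j:
  σ(Q1,Q2) = 0.39 × 1.06 × 1.42 = 0.5870
  σ(Q1,Q3) = 0.67 × 1.06 × 0.82 = 0.5824
  σ(Q2,Q3) = 0.44 × 1.42 × 0.82 = 0.5123
σ²_T = Σσ²ᵢ + 2·Σσ_ij = 3.8124 + 2 × 1.6817 = 7.1758
α = (3/2)·(1 − 3.8124/7.1758) = 0.703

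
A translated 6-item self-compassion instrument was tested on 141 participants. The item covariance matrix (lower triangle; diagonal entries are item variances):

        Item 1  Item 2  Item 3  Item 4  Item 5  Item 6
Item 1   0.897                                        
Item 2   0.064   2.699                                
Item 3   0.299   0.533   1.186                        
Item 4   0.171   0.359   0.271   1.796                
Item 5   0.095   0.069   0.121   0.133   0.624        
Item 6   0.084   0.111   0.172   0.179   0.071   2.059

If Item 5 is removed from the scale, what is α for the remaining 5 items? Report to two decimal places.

Remaining items: Item 1, Item 2, Item 3, Item 4, Item 6 (k = 5).
Σσ²ᵢ = 0.897 + 2.699 + 1.186 + 1.796 + 2.059 = 8.637
σ²_T = 8.637 + 2 × 2.243 = 13.123
α (item deleted) = (5/4)·(1 − 8.637/13.123) = 0.43

α = 0.43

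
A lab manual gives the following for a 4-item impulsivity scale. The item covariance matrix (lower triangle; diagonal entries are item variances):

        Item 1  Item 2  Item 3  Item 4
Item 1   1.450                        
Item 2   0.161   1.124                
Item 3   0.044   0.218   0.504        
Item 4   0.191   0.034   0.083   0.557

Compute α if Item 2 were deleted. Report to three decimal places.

Remaining items: Item 1, Item 3, Item 4 (k = 3).
sum of item variances = 1.450 + 0.504 + 0.557 = 2.511
σ²_total = 2.511 + 2 × 0.318 = 3.147
α (item deleted) = (3/2)·(1 − 2.511/3.147) = 0.303

α = 0.303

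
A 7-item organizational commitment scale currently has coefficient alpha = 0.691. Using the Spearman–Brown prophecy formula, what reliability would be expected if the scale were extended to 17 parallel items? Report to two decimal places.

predicted reliability = 0.84

Length factor m = 17/7 = 2.4286
α' = m·α / (1 + (m−1)·α)
   = 17/7 × 0.691 / (1 + (17/7 − 1) × 0.691)
   = 1.6781 / 1.9871 = 0.84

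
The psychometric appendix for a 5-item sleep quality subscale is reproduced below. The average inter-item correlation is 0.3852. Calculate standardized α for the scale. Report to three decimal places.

Standardized α = k·r̄ / (1 + (k−1)·r̄) = 5 × 0.3852 / (1 + 4 × 0.3852)
  = 1.9260 / 2.5408 = 0.758

standardized α = 0.758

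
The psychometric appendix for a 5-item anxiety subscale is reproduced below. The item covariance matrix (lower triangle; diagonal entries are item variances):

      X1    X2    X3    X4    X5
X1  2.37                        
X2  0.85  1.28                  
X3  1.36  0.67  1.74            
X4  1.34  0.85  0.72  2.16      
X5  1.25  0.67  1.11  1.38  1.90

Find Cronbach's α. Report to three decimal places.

α = 0.854

ΣVar(i) = 2.37 + 1.28 + 1.74 + 2.16 + 1.90 = 9.45
Σ_{i<j} σ_ij = 10.20
total variance = 9.45 + 2 × 10.20 = 29.85
α = (k/(k−1))·(1 − ΣVar(i)/total variance) = (5/4)·(1 − 9.45/29.85) = 0.854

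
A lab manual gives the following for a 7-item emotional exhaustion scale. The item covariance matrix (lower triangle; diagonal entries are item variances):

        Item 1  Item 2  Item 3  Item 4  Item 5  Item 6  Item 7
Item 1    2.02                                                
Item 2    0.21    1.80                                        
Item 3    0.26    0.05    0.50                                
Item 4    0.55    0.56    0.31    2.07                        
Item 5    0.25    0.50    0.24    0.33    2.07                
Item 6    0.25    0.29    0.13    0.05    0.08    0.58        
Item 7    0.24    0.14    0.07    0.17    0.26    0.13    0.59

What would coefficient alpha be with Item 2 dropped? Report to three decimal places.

Remaining items: Item 1, Item 3, Item 4, Item 5, Item 6, Item 7 (k = 6).
ΣVar(i) = 2.02 + 0.50 + 2.07 + 2.07 + 0.58 + 0.59 = 7.83
total variance = 7.83 + 2 × 3.32 = 14.47
α (item deleted) = (6/5)·(1 − 7.83/14.47) = 0.551

coefficient alpha = 0.551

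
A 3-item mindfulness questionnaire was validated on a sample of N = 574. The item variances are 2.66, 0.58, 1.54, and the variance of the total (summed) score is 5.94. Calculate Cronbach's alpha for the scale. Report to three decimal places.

Cronbach's alpha = 0.293

Σσ²ᵢ = 2.66 + 0.58 + 1.54 = 4.78
α = (k/(k−1))·(1 − Σσ²ᵢ/Var(T)) = (3/2)·(1 − 4.78/5.94) = 0.293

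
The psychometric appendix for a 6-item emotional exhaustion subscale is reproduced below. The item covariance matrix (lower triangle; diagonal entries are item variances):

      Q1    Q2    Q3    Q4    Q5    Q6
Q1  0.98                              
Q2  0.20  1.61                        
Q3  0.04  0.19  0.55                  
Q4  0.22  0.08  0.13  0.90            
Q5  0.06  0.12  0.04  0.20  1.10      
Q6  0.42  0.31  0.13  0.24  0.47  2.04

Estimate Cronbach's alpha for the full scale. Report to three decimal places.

α = 0.531

Σσ²ᵢ = 0.98 + 1.61 + 0.55 + 0.90 + 1.10 + 2.04 = 7.18
Sum of the distinct covariances = 2.85
Var(T) = 7.18 + 2 × 2.85 = 12.88
α = (k/(k−1))·(1 − Σσ²ᵢ/Var(T)) = (6/5)·(1 − 7.18/12.88) = 0.531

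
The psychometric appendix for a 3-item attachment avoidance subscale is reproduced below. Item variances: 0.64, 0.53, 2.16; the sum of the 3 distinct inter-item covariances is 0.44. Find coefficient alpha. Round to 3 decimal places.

ΣVar(i) = 0.64 + 0.53 + 2.16 = 3.33
Sum of distinct covariances = 0.44
total variance = ΣVar(i) + 2·Σcov = 3.33 + 2 × 0.44 = 4.21
α = (3/2)·(1 − 3.33/4.21) = 0.314

coefficient alpha = 0.314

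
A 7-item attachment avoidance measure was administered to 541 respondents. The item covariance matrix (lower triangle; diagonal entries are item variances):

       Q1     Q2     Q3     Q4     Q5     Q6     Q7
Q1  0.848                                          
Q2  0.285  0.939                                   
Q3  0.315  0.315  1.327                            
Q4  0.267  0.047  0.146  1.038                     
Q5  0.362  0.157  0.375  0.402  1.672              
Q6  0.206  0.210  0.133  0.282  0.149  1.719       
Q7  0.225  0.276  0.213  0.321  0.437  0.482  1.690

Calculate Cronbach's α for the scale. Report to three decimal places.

ΣVar(i) = 0.848 + 0.939 + 1.327 + 1.038 + 1.672 + 1.719 + 1.690 = 9.233
Sum of the distinct covariances = 5.605
total variance = 9.233 + 2 × 5.605 = 20.443
α = (k/(k−1))·(1 − ΣVar(i)/total variance) = (7/6)·(1 − 9.233/20.443) = 0.640

Cronbach's α = 0.640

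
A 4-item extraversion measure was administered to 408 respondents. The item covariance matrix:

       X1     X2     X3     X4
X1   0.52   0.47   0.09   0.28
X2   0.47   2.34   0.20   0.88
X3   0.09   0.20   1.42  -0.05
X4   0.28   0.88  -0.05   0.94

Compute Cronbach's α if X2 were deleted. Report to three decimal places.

Remaining items: X1, X3, X4 (k = 3).
Σσ²ᵢ = 0.52 + 1.42 + 0.94 = 2.88
σ²_total = 2.88 + 2 × 0.32 = 3.52
α (item deleted) = (3/2)·(1 − 2.88/3.52) = 0.273

α = 0.273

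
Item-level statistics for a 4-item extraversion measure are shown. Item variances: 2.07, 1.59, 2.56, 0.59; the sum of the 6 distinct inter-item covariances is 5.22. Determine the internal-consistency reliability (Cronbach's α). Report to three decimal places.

Σσᵢ² = 2.07 + 1.59 + 2.56 + 0.59 = 6.81
Sum of distinct covariances = 5.22
Var(T) = Σσᵢ² + 2·Σcov = 6.81 + 2 × 5.22 = 17.25
α = (4/3)·(1 − 6.81/17.25) = 0.807

α = 0.807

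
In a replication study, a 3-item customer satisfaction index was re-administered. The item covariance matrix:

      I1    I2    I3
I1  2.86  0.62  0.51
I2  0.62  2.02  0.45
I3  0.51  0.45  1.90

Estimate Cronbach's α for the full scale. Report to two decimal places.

Σσᵢ² = 2.86 + 2.02 + 1.90 = 6.78
Σ_{i<j} σ_ij = 1.58
Var(T) = 6.78 + 2 × 1.58 = 9.94
α = (k/(k−1))·(1 − Σσᵢ²/Var(T)) = (3/2)·(1 − 6.78/9.94) = 0.48

Cronbach's α = 0.48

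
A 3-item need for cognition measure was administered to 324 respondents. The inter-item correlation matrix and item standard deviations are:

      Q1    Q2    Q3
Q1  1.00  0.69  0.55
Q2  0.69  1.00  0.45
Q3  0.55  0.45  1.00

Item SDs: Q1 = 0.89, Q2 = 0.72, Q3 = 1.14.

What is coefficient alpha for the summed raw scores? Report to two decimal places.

Σσ²ᵢ = 0.89² + 0.72² + 1.14² = 2.6101
Covariances σ_ij = r_ij · s_i · s_j:
  σ(Q1,Q2) = 0.69 × 0.89 × 0.72 = 0.4422
  σ(Q1,Q3) = 0.55 × 0.89 × 1.14 = 0.5580
  σ(Q2,Q3) = 0.45 × 0.72 × 1.14 = 0.3694
σ²_T = Σσ²ᵢ + 2·Σσ_ij = 2.6101 + 2 × 1.3696 = 5.3493
α = (3/2)·(1 − 2.6101/5.3493) = 0.77

α = 0.77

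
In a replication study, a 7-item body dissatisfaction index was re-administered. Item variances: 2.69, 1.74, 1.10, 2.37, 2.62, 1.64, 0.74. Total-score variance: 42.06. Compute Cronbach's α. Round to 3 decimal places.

sum of item variances = 2.69 + 1.74 + 1.10 + 2.37 + 2.62 + 1.64 + 0.74 = 12.90
α = (k/(k−1))·(1 − sum of item variances/total variance) = (7/6)·(1 − 12.90/42.06) = 0.809

Cronbach's α = 0.809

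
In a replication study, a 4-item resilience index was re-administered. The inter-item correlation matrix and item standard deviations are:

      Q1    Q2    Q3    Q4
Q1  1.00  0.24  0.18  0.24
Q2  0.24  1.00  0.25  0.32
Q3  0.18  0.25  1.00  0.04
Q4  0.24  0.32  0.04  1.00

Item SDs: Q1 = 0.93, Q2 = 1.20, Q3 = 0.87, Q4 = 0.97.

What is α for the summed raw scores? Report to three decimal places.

Σσ²ᵢ = 0.93² + 1.20² + 0.87² + 0.97² = 4.0027
Covariances σ_ij = r_ij · s_i · s_j:
  σ(Q1,Q2) = 0.24 × 0.93 × 1.20 = 0.2678
  σ(Q1,Q3) = 0.18 × 0.93 × 0.87 = 0.1456
  σ(Q1,Q4) = 0.24 × 0.93 × 0.97 = 0.2165
  σ(Q2,Q3) = 0.25 × 1.20 × 0.87 = 0.2610
  σ(Q2,Q4) = 0.32 × 1.20 × 0.97 = 0.3725
  σ(Q3,Q4) = 0.04 × 0.87 × 0.97 = 0.0338
σ²_T = Σσ²ᵢ + 2·Σσ_ij = 4.0027 + 2 × 1.2972 = 6.5971
α = (4/3)·(1 − 4.0027/6.5971) = 0.524

α = 0.524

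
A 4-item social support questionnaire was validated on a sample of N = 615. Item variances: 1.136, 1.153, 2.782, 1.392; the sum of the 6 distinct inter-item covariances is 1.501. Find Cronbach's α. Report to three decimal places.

Σσ²ᵢ = 1.136 + 1.153 + 2.782 + 1.392 = 6.463
Sum of distinct covariances = 1.501
total variance = Σσ²ᵢ + 2·Σcov = 6.463 + 2 × 1.501 = 9.465
α = (4/3)·(1 − 6.463/9.465) = 0.423

α = 0.423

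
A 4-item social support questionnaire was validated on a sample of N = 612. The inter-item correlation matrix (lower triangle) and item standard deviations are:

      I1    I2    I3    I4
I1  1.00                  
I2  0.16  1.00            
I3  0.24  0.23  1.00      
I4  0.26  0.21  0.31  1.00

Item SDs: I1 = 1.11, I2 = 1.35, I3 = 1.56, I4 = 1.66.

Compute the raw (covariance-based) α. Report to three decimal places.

Σσ²ᵢ = 1.11² + 1.35² + 1.56² + 1.66² = 8.2438
Covariances σ_ij = r_ij · s_i · s_j:
  σ(I1,I2) = 0.16 × 1.11 × 1.35 = 0.2398
  σ(I1,I3) = 0.24 × 1.11 × 1.56 = 0.4156
  σ(I1,I4) = 0.26 × 1.11 × 1.66 = 0.4791
  σ(I2,I3) = 0.23 × 1.35 × 1.56 = 0.4844
  σ(I2,I4) = 0.21 × 1.35 × 1.66 = 0.4706
  σ(I3,I4) = 0.31 × 1.56 × 1.66 = 0.8028
σ²_T = Σσ²ᵢ + 2·Σσ_ij = 8.2438 + 2 × 2.8923 = 14.0284
α = (4/3)·(1 − 8.2438/14.0284) = 0.550

α = 0.550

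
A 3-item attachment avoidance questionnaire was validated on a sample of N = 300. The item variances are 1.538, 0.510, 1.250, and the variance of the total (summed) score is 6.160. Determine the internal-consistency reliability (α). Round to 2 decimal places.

α = 0.70

Σσᵢ² = 1.538 + 0.510 + 1.250 = 3.298
α = (k/(k−1))·(1 − Σσᵢ²/σ²_total) = (3/2)·(1 − 3.298/6.160) = 0.70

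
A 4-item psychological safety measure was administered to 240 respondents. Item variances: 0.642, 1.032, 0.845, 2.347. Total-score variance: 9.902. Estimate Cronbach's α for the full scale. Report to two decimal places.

α = 0.68

Σσᵢ² = 0.642 + 1.032 + 0.845 + 2.347 = 4.866
α = (k/(k−1))·(1 − Σσᵢ²/σ²_T) = (4/3)·(1 − 4.866/9.902) = 0.68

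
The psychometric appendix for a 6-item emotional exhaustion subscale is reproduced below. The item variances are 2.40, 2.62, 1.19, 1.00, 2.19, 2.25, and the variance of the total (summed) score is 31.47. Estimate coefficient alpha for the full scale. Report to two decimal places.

Σσᵢ² = 2.40 + 2.62 + 1.19 + 1.00 + 2.19 + 2.25 = 11.65
α = (k/(k−1))·(1 − Σσᵢ²/σ²_T) = (6/5)·(1 − 11.65/31.47) = 0.76

coefficient alpha = 0.76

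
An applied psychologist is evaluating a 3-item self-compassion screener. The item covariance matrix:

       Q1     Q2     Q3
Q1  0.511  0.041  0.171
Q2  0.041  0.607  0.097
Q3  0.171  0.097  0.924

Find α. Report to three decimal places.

ΣVar(i) = 0.511 + 0.607 + 0.924 = 2.042
Sum of off-diagonal covariances = 0.309
σ²_T = 2.042 + 2 × 0.309 = 2.660
α = (k/(k−1))·(1 − ΣVar(i)/σ²_T) = (3/2)·(1 − 2.042/2.660) = 0.348

α = 0.348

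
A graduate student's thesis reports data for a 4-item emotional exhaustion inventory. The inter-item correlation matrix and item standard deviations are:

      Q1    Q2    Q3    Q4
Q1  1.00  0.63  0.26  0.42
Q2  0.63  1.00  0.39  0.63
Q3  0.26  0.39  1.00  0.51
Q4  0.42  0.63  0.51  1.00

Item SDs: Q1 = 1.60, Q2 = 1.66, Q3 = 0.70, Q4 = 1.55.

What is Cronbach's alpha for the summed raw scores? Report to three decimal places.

Cronbach's alpha = 0.771

Σσ²ᵢ = 1.60² + 1.66² + 0.70² + 1.55² = 8.2081
Covariances σ_ij = r_ij · s_i · s_j:
  σ(Q1,Q2) = 0.63 × 1.60 × 1.66 = 1.6733
  σ(Q1,Q3) = 0.26 × 1.60 × 0.70 = 0.2912
  σ(Q1,Q4) = 0.42 × 1.60 × 1.55 = 1.0416
  σ(Q2,Q3) = 0.39 × 1.66 × 0.70 = 0.4532
  σ(Q2,Q4) = 0.63 × 1.66 × 1.55 = 1.6210
  σ(Q3,Q4) = 0.51 × 0.70 × 1.55 = 0.5534
σ²_T = Σσ²ᵢ + 2·Σσ_ij = 8.2081 + 2 × 5.6337 = 19.4755
α = (4/3)·(1 − 8.2081/19.4755) = 0.771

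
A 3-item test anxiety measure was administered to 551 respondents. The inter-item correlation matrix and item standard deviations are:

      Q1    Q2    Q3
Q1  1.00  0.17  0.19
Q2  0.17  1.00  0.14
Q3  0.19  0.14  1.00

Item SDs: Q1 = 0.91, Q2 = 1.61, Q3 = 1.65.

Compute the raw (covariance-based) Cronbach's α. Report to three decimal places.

Σσ²ᵢ = 0.91² + 1.61² + 1.65² = 6.1427
Covariances σ_ij = r_ij · s_i · s_j:
  σ(Q1,Q2) = 0.17 × 0.91 × 1.61 = 0.2491
  σ(Q1,Q3) = 0.19 × 0.91 × 1.65 = 0.2853
  σ(Q2,Q3) = 0.14 × 1.61 × 1.65 = 0.3719
σ²_T = Σσ²ᵢ + 2·Σσ_ij = 6.1427 + 2 × 0.9063 = 7.9553
α = (3/2)·(1 − 6.1427/7.9553) = 0.342

α = 0.342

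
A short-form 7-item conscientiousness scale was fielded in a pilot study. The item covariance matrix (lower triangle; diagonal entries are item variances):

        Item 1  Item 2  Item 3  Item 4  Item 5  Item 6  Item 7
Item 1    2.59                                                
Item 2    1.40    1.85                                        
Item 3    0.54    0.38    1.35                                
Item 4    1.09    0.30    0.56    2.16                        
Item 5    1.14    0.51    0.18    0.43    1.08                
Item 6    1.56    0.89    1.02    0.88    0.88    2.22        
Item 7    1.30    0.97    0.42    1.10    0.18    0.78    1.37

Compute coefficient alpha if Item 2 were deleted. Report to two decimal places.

Remaining items: Item 1, Item 3, Item 4, Item 5, Item 6, Item 7 (k = 6).
ΣVar(i) = 2.59 + 1.35 + 2.16 + 1.08 + 2.22 + 1.37 = 10.77
σ²_total = 10.77 + 2 × 12.06 = 34.89
α (item deleted) = (6/5)·(1 − 10.77/34.89) = 0.83

α = 0.83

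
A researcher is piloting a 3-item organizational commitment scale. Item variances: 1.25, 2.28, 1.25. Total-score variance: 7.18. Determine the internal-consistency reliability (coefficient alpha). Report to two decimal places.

sum of item variances = 1.25 + 2.28 + 1.25 = 4.78
α = (k/(k−1))·(1 − sum of item variances/total variance) = (3/2)·(1 − 4.78/7.18) = 0.50

α = 0.50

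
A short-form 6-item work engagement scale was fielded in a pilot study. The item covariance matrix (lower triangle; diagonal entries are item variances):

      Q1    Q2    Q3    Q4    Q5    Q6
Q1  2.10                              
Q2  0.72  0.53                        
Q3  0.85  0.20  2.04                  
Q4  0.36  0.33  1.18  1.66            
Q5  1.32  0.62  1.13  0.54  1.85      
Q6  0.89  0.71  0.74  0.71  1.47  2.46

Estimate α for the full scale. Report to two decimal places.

α = 0.83

ΣVar(i) = 2.10 + 0.53 + 2.04 + 1.66 + 1.85 + 2.46 = 10.64
Sum of the distinct covariances = 11.77
Var(T) = 10.64 + 2 × 11.77 = 34.18
α = (k/(k−1))·(1 − ΣVar(i)/Var(T)) = (6/5)·(1 − 10.64/34.18) = 0.83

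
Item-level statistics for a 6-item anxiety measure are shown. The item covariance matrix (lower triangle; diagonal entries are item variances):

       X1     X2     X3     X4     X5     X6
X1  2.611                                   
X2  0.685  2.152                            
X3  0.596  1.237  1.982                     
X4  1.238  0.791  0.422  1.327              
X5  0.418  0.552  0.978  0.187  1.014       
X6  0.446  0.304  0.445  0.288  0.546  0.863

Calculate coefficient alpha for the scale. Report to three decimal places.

Σσᵢ² = 2.611 + 2.152 + 1.982 + 1.327 + 1.014 + 0.863 = 9.949
Sum of the distinct covariances = 9.133
Var(T) = 9.949 + 2 × 9.133 = 28.215
α = (k/(k−1))·(1 − Σσᵢ²/Var(T)) = (6/5)·(1 − 9.949/28.215) = 0.777

α = 0.777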